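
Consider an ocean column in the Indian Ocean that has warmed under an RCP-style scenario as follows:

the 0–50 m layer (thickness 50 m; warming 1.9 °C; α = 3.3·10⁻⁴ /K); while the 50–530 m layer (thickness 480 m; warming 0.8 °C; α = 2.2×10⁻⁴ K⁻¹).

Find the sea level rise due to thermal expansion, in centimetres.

11.6 cm of thermosteric rise

50 × 3.3×10⁻⁴ × 1.9 = 0.03135 m
50–530 m: 0.8 × 480 × 2.2×10⁻⁴ = 0.08448 m
Δh = 0.03135 + 0.08448 = 0.11583 m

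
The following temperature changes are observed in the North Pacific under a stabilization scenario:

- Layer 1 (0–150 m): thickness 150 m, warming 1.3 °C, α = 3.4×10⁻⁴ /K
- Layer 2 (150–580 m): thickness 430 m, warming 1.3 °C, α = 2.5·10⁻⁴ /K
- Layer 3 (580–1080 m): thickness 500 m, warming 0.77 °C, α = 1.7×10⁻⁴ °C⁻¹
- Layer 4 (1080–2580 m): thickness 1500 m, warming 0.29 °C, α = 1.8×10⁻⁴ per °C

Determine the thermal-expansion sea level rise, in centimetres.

Δh = 35.0 cm

0–150 m: 150 × 3.4×10⁻⁴ × 1.3 = 0.06630 m
Layer 2: 2.5×10⁻⁴ × 430 × 1.3 = 0.13975 m
1.7×10⁻⁴ × 500 × 0.77 = 0.06545 m
Layer 4: 0.29 × 1500 × 1.8×10⁻⁴ = 0.07830 m
Δh = 0.06630 + 0.13975 + 0.06545 + 0.07830 = 0.34980 m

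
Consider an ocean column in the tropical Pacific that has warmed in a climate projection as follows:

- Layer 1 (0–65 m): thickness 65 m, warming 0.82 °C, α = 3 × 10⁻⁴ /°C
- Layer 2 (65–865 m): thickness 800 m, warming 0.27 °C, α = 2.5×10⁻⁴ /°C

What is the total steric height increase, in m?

Δh = 0.0700 m

65 × 0.82 × 3×10⁻⁴ = 0.01599 m
2.5×10⁻⁴ × 0.27 × 800 = 0.05400 m
Δh = 0.01599 + 0.05400 = 0.06999 m ≈ 0.0700 m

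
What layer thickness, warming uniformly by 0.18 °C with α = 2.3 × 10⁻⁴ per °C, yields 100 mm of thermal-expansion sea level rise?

H = Δh/(αΔT) = 0.1 / (2.3×10⁻⁴ × 0.18) ≈ 2415 m

H ≈ 2420 m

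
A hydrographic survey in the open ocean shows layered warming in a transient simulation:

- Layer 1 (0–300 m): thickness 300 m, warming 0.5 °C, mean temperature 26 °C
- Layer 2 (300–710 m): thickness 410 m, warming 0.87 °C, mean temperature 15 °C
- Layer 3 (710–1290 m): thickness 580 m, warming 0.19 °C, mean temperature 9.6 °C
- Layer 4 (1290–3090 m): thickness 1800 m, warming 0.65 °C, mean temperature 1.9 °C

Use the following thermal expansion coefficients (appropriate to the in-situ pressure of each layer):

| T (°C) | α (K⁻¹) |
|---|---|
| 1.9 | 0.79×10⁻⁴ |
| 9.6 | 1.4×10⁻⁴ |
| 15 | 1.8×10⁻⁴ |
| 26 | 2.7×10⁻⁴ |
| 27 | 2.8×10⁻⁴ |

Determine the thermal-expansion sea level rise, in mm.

about 213 mm

Layer 1 at 26 °C → α = 2.7×10⁻⁴ K⁻¹
Layer 2 at 15 °C → α = 1.8×10⁻⁴ K⁻¹
Layer 3 at 9.6 °C → α = 1.4×10⁻⁴ K⁻¹
Layer 4 at 1.9 °C → α = 0.79×10⁻⁴ K⁻¹
300 × 2.7×10⁻⁴ × 0.5 = 0.04050 m
Layer 2: 0.87 × 1.8×10⁻⁴ × 410 = 0.064206 m
710–1290 m: 0.19 × 1.4×10⁻⁴ × 580 = 0.015428 m
1290–3090 m: 0.79×10⁻⁴ × 1800 × 0.65 = 0.09243 m
Δh = 0.04050 + 0.064206 + 0.015428 + 0.09243 = 0.212564 m ≈ 213 mm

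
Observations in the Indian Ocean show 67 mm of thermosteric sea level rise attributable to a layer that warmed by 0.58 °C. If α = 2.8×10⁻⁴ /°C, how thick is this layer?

H = Δh/(αΔT) = 0.067 / (2.8×10⁻⁴ × 0.58) ≈ 412.6 m

about 413 m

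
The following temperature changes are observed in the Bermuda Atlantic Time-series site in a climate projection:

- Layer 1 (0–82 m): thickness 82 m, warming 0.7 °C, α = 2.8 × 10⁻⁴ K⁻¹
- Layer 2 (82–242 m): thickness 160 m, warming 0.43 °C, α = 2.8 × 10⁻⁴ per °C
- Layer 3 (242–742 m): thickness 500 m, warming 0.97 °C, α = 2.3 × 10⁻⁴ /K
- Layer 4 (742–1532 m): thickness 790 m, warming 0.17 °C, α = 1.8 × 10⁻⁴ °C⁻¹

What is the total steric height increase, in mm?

0–82 m: 82 × 2.8×10⁻⁴ × 0.7 = 0.016072 m
Layer 2: 2.8×10⁻⁴ × 0.43 × 160 = 0.019264 m
Layer 3: 2.3×10⁻⁴ × 0.97 × 500 = 0.11155 m
Layer 4: 790 × 1.8×10⁻⁴ × 0.17 = 0.024174 m
Δh = 0.016072 + 0.019264 + 0.11155 + 0.024174 = 0.17106 m

about 171 mm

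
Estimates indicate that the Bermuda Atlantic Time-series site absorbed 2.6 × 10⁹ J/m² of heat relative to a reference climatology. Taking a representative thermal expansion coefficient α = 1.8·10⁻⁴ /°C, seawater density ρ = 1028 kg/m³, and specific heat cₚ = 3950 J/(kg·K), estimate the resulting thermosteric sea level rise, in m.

Δh = αQ/(ρcₚ) = 1.8×10⁻⁴ × 2.6×10⁹ / (1028 × 3950) ≈ 0.11525 m

Δh ≈ 0.115 m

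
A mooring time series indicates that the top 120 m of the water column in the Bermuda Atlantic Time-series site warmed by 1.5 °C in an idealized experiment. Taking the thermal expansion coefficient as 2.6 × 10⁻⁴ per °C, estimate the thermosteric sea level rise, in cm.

Δh = αΔT·H = 2.6×10⁻⁴ × 1.5 × 120 = 0.04680 m

Δh ≈ 4.7 cm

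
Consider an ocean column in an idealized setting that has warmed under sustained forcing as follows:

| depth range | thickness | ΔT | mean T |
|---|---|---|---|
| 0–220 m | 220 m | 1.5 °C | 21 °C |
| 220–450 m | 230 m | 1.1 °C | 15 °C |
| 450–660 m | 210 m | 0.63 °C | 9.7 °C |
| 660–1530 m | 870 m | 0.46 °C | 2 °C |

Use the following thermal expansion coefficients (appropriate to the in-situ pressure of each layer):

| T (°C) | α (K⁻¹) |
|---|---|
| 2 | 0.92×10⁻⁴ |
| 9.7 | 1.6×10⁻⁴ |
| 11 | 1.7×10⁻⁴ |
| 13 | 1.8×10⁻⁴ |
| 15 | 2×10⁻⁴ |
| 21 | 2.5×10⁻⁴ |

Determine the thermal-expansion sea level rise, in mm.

190 mm

Layer 1 at 21 °C → α = 2.5×10⁻⁴ K⁻¹
Layer 2 at 15 °C → α = 2×10⁻⁴ K⁻¹
Layer 3 at 9.7 °C → α = 1.6×10⁻⁴ K⁻¹
Layer 4 at 2 °C → α = 0.92×10⁻⁴ K⁻¹
220 × 2.5×10⁻⁴ × 1.5 = 0.08250 m
1.1 × 230 × 2×10⁻⁴ = 0.05060 m
450–660 m: 210 × 0.63 × 1.6×10⁻⁴ = 0.021168 m
Layer 4: 870 × 0.92×10⁻⁴ × 0.46 = 0.0368184 m
Δh = 0.08250 + 0.05060 + 0.021168 + 0.0368184 = 0.1910864 m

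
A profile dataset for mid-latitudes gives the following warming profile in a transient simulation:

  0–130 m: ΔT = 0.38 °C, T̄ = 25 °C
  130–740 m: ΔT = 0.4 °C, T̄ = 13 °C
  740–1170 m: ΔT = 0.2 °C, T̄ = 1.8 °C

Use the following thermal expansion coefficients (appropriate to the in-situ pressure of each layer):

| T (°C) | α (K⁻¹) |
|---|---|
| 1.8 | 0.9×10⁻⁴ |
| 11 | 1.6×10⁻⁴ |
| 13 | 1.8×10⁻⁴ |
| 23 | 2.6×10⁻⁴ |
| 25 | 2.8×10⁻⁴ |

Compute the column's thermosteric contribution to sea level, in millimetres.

65 mm of thermosteric rise

Layer 1 at 25 °C → α = 2.8×10⁻⁴ K⁻¹
Layer 2 at 13 °C → α = 1.8×10⁻⁴ K⁻¹
Layer 3 at 1.8 °C → α = 0.9×10⁻⁴ K⁻¹
0–130 m: 130 × 0.38 × 2.8×10⁻⁴ = 0.013832 m
130–740 m: 0.4 × 610 × 1.8×10⁻⁴ = 0.04392 m
Layer 3: 430 × 0.9×10⁻⁴ × 0.2 = 0.00774 m
Δh = 0.013832 + 0.04392 + 0.00774 = 0.065492 m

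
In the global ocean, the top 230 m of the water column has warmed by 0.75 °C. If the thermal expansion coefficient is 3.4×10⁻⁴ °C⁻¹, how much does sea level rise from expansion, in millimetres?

Δh = αΔT·H = 3.4×10⁻⁴ × 0.75 × 230 = 0.05865 m

about 58.7 mm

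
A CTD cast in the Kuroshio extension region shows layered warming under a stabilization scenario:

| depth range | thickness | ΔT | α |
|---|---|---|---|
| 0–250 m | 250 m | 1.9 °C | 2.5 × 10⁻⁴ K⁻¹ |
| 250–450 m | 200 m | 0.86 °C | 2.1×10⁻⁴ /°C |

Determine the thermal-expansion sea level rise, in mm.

155 mm

Layer 1: 1.9 × 250 × 2.5×10⁻⁴ = 0.11875 m
Layer 2: 0.86 × 200 × 2.1×10⁻⁴ = 0.03612 m
Δh = 0.11875 + 0.03612 = 0.15487 m ≈ 155 mm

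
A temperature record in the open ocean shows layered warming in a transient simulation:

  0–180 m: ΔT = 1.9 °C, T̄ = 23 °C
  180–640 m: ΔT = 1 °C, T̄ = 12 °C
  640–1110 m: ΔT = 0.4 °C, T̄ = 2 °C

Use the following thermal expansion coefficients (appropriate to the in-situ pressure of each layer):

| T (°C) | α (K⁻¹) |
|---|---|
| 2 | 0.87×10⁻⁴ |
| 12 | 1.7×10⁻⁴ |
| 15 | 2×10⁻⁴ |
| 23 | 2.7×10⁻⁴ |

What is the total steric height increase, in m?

Layer 1 at 23 °C → α = 2.7×10⁻⁴ K⁻¹
Layer 2 at 12 °C → α = 1.7×10⁻⁴ K⁻¹
Layer 3 at 2 °C → α = 0.87×10⁻⁴ K⁻¹
2.7×10⁻⁴ × 1.9 × 180 = 0.09234 m
Layer 2: 460 × 1 × 1.7×10⁻⁴ = 0.07820 m
640–1110 m: 470 × 0.4 × 0.87×10⁻⁴ = 0.016356 m
Δh = 0.09234 + 0.07820 + 0.016356 = 0.186896 m

0.187 m of thermosteric rise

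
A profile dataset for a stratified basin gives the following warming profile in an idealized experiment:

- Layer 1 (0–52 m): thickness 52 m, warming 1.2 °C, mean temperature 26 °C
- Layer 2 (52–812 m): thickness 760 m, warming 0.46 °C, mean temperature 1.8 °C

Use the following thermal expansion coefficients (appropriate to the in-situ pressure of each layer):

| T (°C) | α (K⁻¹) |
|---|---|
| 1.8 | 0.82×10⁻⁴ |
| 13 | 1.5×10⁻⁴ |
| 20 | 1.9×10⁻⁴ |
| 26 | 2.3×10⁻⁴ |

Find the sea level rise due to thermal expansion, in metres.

Δh = 0.043 m

Layer 1 at 26 °C → α = 2.3×10⁻⁴ K⁻¹
Layer 2 at 1.8 °C → α = 0.82×10⁻⁴ K⁻¹
Layer 1: 2.3×10⁻⁴ × 52 × 1.2 = 0.014352 m
52–812 m: 0.46 × 0.82×10⁻⁴ × 760 = 0.0286672 m
Δh = 0.014352 + 0.0286672 = 0.0430192 m ≈ 0.043 m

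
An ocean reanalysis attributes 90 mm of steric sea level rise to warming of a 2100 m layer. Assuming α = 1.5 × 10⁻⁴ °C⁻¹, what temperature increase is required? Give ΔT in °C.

about 0.29 °C

ΔT = Δh/(αH) = 0.09 / (1.5×10⁻⁴ × 2100) ≈ 0.2857 °C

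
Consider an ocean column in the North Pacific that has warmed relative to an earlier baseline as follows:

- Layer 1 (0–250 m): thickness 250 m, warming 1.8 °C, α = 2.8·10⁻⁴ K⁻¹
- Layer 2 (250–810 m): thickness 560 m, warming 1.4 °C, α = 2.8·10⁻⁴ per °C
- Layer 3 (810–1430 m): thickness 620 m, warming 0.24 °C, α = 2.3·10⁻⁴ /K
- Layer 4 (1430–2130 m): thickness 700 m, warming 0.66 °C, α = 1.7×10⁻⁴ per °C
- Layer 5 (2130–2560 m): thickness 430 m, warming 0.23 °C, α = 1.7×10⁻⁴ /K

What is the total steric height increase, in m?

Δh = 0.48 m

1.8 × 2.8×10⁻⁴ × 250 = 0.12600 m
250–810 m: 560 × 1.4 × 2.8×10⁻⁴ = 0.21952 m
Layer 3: 620 × 0.24 × 2.3×10⁻⁴ = 0.034224 m
1430–2130 m: 1.7×10⁻⁴ × 700 × 0.66 = 0.07854 m
Layer 5: 430 × 1.7×10⁻⁴ × 0.23 = 0.016813 m
Δh = 0.12600 + 0.21952 + 0.034224 + 0.07854 + 0.016813 = 0.475097 m ≈ 0.48 m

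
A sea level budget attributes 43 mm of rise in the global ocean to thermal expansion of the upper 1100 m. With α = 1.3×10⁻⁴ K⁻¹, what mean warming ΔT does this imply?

about 0.301 °C

ΔT = Δh/(αH) = 0.043 / (1.3×10⁻⁴ × 1100) ≈ 0.3007 °C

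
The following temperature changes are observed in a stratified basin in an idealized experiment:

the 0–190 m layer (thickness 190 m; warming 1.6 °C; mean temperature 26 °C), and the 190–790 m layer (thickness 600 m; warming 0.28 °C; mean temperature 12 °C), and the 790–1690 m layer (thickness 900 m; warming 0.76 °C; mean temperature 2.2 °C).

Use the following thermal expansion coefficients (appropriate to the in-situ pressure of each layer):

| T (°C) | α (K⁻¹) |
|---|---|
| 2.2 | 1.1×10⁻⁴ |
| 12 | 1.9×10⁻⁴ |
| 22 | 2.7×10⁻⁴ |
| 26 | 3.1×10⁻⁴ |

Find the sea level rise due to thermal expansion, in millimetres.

Δh ≈ 200 mm

Layer 1 at 26 °C → α = 3.1×10⁻⁴ K⁻¹
Layer 2 at 12 °C → α = 1.9×10⁻⁴ K⁻¹
Layer 3 at 2.2 °C → α = 1.1×10⁻⁴ K⁻¹
3.1×10⁻⁴ × 190 × 1.6 = 0.09424 m
1.9×10⁻⁴ × 0.28 × 600 = 0.03192 m
900 × 1.1×10⁻⁴ × 0.76 = 0.07524 m
Δh = 0.09424 + 0.03192 + 0.07524 = 0.20140 m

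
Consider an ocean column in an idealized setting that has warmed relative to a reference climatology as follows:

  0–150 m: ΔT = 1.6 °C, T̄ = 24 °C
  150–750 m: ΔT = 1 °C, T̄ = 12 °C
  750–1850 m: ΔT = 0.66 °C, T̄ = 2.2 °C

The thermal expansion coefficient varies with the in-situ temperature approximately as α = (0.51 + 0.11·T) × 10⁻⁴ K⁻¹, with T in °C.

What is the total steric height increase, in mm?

about 240 mm

Layer 1: α = (0.51 + 0.11×24)×10⁻⁴ = 3.15×10⁻⁴ K⁻¹
Layer 2: α = (0.51 + 0.11×12)×10⁻⁴ = 1.83×10⁻⁴ K⁻¹
Layer 3: α = (0.51 + 0.11×2.2)×10⁻⁴ = 0.752×10⁻⁴ K⁻¹
Layer 1: 3.15×10⁻⁴ × 1.6 × 150 = 0.07560 m
150–750 m: 1.83×10⁻⁴ × 600 × 1 = 0.10980 m
Layer 3: 0.66 × 0.752×10⁻⁴ × 1100 = 0.0545952 m
Δh = 0.07560 + 0.10980 + 0.0545952 = 0.2399952 m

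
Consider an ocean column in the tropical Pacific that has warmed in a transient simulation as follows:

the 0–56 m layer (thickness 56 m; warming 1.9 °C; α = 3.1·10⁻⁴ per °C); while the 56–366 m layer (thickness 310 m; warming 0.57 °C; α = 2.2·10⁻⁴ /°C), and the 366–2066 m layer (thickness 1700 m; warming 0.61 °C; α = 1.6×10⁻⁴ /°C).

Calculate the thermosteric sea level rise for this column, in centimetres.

Δh = 23.8 cm

0–56 m: 56 × 1.9 × 3.1×10⁻⁴ = 0.032984 m
56–366 m: 310 × 2.2×10⁻⁴ × 0.57 = 0.038874 m
366–2066 m: 1.6×10⁻⁴ × 0.61 × 1700 = 0.16592 m
Δh = 0.032984 + 0.038874 + 0.16592 = 0.237778 m ≈ 23.8 cm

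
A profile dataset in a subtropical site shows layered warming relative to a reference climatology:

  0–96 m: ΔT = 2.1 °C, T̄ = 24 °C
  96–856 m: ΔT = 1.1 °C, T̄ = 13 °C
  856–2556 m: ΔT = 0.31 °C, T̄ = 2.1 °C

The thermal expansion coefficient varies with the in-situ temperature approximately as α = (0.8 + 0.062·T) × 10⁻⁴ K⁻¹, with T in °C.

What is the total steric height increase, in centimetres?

Layer 1: α = (0.8 + 0.062×24)×10⁻⁴ = 2.288×10⁻⁴ K⁻¹
Layer 2: α = (0.8 + 0.062×13)×10⁻⁴ = 1.606×10⁻⁴ K⁻¹
Layer 3: α = (0.8 + 0.062×2.1)×10⁻⁴ = 0.9302×10⁻⁴ K⁻¹
Layer 1: 96 × 2.288×10⁻⁴ × 2.1 = 0.04612608 m
96–856 m: 1.1 × 1.606×10⁻⁴ × 760 = 0.1342616 m
Layer 3: 0.31 × 0.9302×10⁻⁴ × 1700 = 0.04902154 m
Δh = 0.04612608 + 0.1342616 + 0.04902154 = 0.22940922 m

22.9 cm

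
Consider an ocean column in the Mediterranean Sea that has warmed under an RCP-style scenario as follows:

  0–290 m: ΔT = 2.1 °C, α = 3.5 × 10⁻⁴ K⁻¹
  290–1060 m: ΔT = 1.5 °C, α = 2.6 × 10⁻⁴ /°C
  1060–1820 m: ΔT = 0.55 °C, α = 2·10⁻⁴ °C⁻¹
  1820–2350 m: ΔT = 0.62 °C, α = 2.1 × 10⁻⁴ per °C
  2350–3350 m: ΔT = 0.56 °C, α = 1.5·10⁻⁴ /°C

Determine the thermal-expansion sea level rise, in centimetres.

75.0 cm

0–290 m: 2.1 × 290 × 3.5×10⁻⁴ = 0.21315 m
Layer 2: 2.6×10⁻⁴ × 1.5 × 770 = 0.30030 m
1060–1820 m: 0.55 × 2×10⁻⁴ × 760 = 0.08360 m
Layer 4: 0.62 × 530 × 2.1×10⁻⁴ = 0.069006 m
0.56 × 1.5×10⁻⁴ × 1000 = 0.08400 m
Δh = 0.21315 + 0.30030 + 0.08360 + 0.069006 + 0.08400 = 0.750056 m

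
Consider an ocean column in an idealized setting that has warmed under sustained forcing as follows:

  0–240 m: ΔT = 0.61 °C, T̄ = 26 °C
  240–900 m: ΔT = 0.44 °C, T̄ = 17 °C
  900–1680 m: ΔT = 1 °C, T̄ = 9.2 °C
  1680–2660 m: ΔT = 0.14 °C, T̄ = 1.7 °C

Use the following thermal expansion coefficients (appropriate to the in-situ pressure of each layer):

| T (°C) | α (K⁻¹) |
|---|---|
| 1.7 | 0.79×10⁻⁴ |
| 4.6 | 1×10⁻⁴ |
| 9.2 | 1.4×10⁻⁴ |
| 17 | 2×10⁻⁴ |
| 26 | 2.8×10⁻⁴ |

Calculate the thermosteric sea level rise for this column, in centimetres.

Layer 1 at 26 °C → α = 2.8×10⁻⁴ K⁻¹
Layer 2 at 17 °C → α = 2×10⁻⁴ K⁻¹
Layer 3 at 9.2 °C → α = 1.4×10⁻⁴ K⁻¹
Layer 4 at 1.7 °C → α = 0.79×10⁻⁴ K⁻¹
0–240 m: 0.61 × 240 × 2.8×10⁻⁴ = 0.040992 m
660 × 0.44 × 2×10⁻⁴ = 0.05808 m
780 × 1.4×10⁻⁴ × 1 = 0.10920 m
1680–2660 m: 0.79×10⁻⁴ × 0.14 × 980 = 0.0108388 m
Δh = 0.040992 + 0.05808 + 0.10920 + 0.0108388 = 0.2191108 m

21.9 cm of thermosteric rise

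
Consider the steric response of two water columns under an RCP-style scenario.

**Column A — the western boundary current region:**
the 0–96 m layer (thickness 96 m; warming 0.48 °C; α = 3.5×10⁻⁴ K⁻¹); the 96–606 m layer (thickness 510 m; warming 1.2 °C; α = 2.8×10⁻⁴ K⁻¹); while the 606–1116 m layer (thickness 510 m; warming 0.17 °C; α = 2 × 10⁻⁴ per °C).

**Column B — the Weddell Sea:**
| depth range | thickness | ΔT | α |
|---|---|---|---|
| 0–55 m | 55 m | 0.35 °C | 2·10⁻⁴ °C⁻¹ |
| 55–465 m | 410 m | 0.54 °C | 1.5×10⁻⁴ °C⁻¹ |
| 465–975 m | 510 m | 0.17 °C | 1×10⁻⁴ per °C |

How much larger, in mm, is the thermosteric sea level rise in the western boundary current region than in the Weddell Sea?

A 0.48 × 96 × 3.5×10⁻⁴ = 0.016128 m
A 96–606 m: 2.8×10⁻⁴ × 510 × 1.2 = 0.17136 m
A Layer 3: 2×10⁻⁴ × 0.17 × 510 = 0.01734 m
A total: 0.204828 m
B Layer 1: 2×10⁻⁴ × 55 × 0.35 = 0.00385 m
B 55–465 m: 0.54 × 1.5×10⁻⁴ × 410 = 0.03321 m
B 465–975 m: 0.17 × 510 × 1×10⁻⁴ = 0.00867 m
B total: 0.04573 m
Difference: 0.204828 − 0.04573 = 0.159098 m

Δh_A − Δh_B ≈ 160 mm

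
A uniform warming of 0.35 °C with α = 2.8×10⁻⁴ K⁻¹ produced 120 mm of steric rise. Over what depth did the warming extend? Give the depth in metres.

1220 m

H = Δh/(αΔT) = 0.12 / (2.8×10⁻⁴ × 0.35) ≈ 1224 m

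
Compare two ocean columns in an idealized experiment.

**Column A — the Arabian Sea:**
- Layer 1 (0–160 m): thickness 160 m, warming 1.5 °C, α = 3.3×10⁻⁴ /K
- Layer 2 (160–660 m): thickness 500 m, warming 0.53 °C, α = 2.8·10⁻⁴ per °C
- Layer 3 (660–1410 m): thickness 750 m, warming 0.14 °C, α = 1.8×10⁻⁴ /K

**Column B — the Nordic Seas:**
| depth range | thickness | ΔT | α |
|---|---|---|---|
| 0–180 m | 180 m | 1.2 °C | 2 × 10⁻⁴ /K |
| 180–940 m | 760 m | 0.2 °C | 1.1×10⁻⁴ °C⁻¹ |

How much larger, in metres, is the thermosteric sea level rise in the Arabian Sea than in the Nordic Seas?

A Layer 1: 3.3×10⁻⁴ × 1.5 × 160 = 0.07920 m
A 500 × 2.8×10⁻⁴ × 0.53 = 0.07420 m
A Layer 3: 750 × 0.14 × 1.8×10⁻⁴ = 0.01890 m
A total: 0.17230 m
B Layer 1: 2×10⁻⁴ × 1.2 × 180 = 0.04320 m
B Layer 2: 760 × 0.2 × 1.1×10⁻⁴ = 0.01672 m
B total: 0.05992 m
Difference: 0.17230 − 0.05992 = 0.11238 m

0.112 m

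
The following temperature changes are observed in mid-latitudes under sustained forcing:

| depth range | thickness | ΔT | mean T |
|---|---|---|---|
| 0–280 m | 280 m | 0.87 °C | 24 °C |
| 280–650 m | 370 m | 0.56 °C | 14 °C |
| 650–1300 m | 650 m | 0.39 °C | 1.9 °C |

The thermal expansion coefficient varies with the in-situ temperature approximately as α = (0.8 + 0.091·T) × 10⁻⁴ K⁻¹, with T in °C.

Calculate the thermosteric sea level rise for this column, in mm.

140 mm

Layer 1: α = (0.8 + 0.091×24)×10⁻⁴ = 2.984×10⁻⁴ K⁻¹
Layer 2: α = (0.8 + 0.091×14)×10⁻⁴ = 2.074×10⁻⁴ K⁻¹
Layer 3: α = (0.8 + 0.091×1.9)×10⁻⁴ = 0.9729×10⁻⁴ K⁻¹
280 × 2.984×10⁻⁴ × 0.87 = 0.07269024 m
2.074×10⁻⁴ × 0.56 × 370 = 0.04297328 m
650 × 0.39 × 0.9729×10⁻⁴ = 0.024663015 m
Δh = 0.07269024 + 0.04297328 + 0.024663015 = 0.140326535 m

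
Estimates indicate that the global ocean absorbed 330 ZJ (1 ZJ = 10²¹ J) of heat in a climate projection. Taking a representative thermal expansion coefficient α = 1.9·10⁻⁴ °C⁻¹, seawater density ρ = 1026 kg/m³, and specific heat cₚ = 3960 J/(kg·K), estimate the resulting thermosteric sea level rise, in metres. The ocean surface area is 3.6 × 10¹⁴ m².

Δh ≈ 0.0429 m

Per unit area: Q = 330×10²¹ / (3.6×10¹⁴) ≈ 9.167×10⁸ J/m²
Δh = αQ/(ρcₚ) = 1.9×10⁻⁴ × 9.167×10⁸ / (1026 × 3960) ≈ 0.042868 m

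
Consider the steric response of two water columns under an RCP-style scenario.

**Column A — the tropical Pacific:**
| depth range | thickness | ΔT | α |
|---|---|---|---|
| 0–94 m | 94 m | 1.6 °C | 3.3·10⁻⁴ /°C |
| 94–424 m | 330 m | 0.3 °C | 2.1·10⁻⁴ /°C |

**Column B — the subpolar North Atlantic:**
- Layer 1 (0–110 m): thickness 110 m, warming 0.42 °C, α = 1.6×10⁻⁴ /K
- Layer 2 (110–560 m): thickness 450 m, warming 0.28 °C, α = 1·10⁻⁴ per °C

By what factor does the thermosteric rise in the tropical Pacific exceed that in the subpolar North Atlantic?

≈ 3.5×

A 3.3×10⁻⁴ × 94 × 1.6 = 0.049632 m
A 2.1×10⁻⁴ × 330 × 0.3 = 0.02079 m
A total: 0.070422 m
B Layer 1: 1.6×10⁻⁴ × 0.42 × 110 = 0.007392 m
B 110–560 m: 1×10⁻⁴ × 0.28 × 450 = 0.01260 m
B total: 0.019992 m
Ratio: 0.070422 / 0.019992 ≈ 3.523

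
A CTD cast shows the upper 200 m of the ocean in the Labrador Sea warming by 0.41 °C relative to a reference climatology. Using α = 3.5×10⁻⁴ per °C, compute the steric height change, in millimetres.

Δh = αΔT·H = 3.5×10⁻⁴ × 0.41 × 200 = 0.02870 m

29 mm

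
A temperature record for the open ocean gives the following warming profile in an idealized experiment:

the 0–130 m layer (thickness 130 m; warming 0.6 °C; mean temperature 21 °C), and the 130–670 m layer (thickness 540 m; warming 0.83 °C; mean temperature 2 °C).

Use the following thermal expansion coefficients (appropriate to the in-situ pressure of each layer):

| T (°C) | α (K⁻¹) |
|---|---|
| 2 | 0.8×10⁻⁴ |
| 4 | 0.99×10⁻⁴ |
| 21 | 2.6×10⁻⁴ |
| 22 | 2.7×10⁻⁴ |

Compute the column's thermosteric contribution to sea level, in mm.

56 mm

Layer 1 at 21 °C → α = 2.6×10⁻⁴ K⁻¹
Layer 2 at 2 °C → α = 0.8×10⁻⁴ K⁻¹
Layer 1: 130 × 2.6×10⁻⁴ × 0.6 = 0.02028 m
130–670 m: 540 × 0.8×10⁻⁴ × 0.83 = 0.035856 m
Δh = 0.02028 + 0.035856 = 0.056136 m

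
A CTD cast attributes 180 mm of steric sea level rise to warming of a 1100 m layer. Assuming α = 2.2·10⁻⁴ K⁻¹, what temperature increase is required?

about 0.744 K

ΔT = Δh/(αH) = 0.18 / (2.2×10⁻⁴ × 1100) ≈ 0.7438 K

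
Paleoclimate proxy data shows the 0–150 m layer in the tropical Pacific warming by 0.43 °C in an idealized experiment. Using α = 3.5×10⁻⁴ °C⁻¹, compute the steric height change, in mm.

Δh = αΔT·H = 3.5×10⁻⁴ × 0.43 × 150 = 0.022575 m

Δh ≈ 22.6 mm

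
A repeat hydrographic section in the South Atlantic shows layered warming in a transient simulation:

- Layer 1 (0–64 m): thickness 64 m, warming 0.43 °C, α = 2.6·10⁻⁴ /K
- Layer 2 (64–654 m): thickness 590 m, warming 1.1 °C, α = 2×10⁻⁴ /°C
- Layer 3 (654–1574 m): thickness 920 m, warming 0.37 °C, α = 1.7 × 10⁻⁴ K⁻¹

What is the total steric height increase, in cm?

19.5 cm of thermosteric rise

Layer 1: 2.6×10⁻⁴ × 64 × 0.43 = 0.0071552 m
64–654 m: 2×10⁻⁴ × 590 × 1.1 = 0.12980 m
Layer 3: 0.37 × 1.7×10⁻⁴ × 920 = 0.057868 m
Δh = 0.0071552 + 0.12980 + 0.057868 = 0.1948232 m ≈ 19.5 cm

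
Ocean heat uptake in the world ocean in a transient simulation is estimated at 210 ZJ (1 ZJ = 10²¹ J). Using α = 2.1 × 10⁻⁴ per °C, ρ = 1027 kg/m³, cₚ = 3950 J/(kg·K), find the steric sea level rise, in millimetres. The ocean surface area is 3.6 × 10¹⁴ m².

about 30 mm

Per unit area: Q = 210×10²¹ / (3.6×10¹⁴) ≈ 5.833×10⁸ J/m²
Δh = αQ/(ρcₚ) = 2.1×10⁻⁴ × 5.833×10⁸ / (1027 × 3950) ≈ 0.030196 m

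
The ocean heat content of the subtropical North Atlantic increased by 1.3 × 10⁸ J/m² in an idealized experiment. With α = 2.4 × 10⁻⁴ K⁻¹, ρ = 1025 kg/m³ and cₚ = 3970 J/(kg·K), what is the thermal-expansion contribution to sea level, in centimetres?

Δh = αQ/(ρcₚ) = 2.4×10⁻⁴ × 1.3×10⁸ / (1025 × 3970) ≈ 0.0076673 m

0.77 cm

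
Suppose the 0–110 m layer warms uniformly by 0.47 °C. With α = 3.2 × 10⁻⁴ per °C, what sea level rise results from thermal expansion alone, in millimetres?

Δh = αΔT·H = 3.2×10⁻⁴ × 0.47 × 110 = 0.016544 m

17 mm of thermosteric rise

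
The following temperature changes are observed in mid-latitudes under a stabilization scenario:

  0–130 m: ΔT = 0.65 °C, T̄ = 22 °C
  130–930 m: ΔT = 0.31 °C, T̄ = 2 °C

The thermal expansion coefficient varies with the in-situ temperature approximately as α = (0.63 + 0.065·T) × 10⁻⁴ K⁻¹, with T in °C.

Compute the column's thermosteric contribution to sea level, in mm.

about 36.3 mm

Layer 1: α = (0.63 + 0.065×22)×10⁻⁴ = 2.06×10⁻⁴ K⁻¹
Layer 2: α = (0.63 + 0.065×2)×10⁻⁴ = 0.76×10⁻⁴ K⁻¹
130 × 0.65 × 2.06×10⁻⁴ = 0.017407 m
130–930 m: 0.31 × 800 × 0.76×10⁻⁴ = 0.018848 m
Δh = 0.017407 + 0.018848 = 0.036255 m ≈ 36.3 mm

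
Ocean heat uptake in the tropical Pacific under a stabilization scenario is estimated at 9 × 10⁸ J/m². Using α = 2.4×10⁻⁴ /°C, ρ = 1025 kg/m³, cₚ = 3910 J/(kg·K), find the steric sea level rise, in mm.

54 mm

Δh = αQ/(ρcₚ) = 2.4×10⁻⁴ × 9×10⁸ / (1025 × 3910) ≈ 0.053896 m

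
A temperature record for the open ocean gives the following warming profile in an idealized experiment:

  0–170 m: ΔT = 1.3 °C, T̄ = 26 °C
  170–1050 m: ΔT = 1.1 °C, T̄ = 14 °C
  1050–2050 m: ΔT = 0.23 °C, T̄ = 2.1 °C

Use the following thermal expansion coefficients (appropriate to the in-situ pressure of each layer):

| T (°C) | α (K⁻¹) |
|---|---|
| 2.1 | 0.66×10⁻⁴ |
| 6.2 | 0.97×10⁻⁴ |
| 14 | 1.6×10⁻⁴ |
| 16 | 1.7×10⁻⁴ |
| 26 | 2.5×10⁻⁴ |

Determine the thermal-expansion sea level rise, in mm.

about 230 mm

Layer 1 at 26 °C → α = 2.5×10⁻⁴ K⁻¹
Layer 2 at 14 °C → α = 1.6×10⁻⁴ K⁻¹
Layer 3 at 2.1 °C → α = 0.66×10⁻⁴ K⁻¹
1.3 × 170 × 2.5×10⁻⁴ = 0.05525 m
170–1050 m: 1.1 × 1.6×10⁻⁴ × 880 = 0.15488 m
0.66×10⁻⁴ × 1000 × 0.23 = 0.01518 m
Δh = 0.05525 + 0.15488 + 0.01518 = 0.22531 m ≈ 230 mm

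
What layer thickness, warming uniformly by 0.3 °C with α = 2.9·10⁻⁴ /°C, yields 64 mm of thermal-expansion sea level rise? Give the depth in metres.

H ≈ 736 m

H = Δh/(αΔT) = 0.064 / (2.9×10⁻⁴ × 0.3) ≈ 735.6 m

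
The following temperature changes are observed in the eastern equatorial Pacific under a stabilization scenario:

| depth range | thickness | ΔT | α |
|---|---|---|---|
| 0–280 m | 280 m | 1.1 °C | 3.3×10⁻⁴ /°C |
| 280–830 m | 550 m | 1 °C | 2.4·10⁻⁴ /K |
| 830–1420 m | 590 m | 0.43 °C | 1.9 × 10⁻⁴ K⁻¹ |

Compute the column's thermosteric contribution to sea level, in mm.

0–280 m: 3.3×10⁻⁴ × 1.1 × 280 = 0.10164 m
Layer 2: 550 × 1 × 2.4×10⁻⁴ = 0.13200 m
830–1420 m: 590 × 0.43 × 1.9×10⁻⁴ = 0.048203 m
Δh = 0.10164 + 0.13200 + 0.048203 = 0.281843 m

about 280 mm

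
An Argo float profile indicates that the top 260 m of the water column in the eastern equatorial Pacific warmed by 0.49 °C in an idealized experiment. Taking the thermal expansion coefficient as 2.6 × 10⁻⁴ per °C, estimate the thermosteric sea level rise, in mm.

Δh ≈ 33.1 mm

Δh = αΔT·H = 2.6×10⁻⁴ × 0.49 × 260 = 0.033124 m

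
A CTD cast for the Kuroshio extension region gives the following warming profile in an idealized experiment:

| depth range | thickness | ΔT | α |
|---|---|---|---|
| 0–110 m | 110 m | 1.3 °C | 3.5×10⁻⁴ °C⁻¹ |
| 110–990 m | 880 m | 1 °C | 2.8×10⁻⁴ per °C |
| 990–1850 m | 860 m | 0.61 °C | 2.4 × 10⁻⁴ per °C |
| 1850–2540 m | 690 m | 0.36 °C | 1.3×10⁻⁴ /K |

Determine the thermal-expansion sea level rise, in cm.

Δh = 45.5 cm

110 × 1.3 × 3.5×10⁻⁴ = 0.05005 m
110–990 m: 1 × 2.8×10⁻⁴ × 880 = 0.24640 m
990–1850 m: 0.61 × 2.4×10⁻⁴ × 860 = 0.125904 m
690 × 0.36 × 1.3×10⁻⁴ = 0.032292 m
Δh = 0.05005 + 0.24640 + 0.125904 + 0.032292 = 0.454646 m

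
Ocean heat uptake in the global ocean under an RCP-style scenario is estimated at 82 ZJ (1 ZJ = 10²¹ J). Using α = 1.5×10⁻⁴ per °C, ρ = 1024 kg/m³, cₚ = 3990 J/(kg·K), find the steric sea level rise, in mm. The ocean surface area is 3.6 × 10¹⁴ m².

Δh ≈ 8.36 mm

Per unit area: Q = 82×10²¹ / (3.6×10¹⁴) ≈ 2.278×10⁸ J/m²
Δh = αQ/(ρcₚ) = 1.5×10⁻⁴ × 2.278×10⁸ / (1024 × 3990) ≈ 0.0083632 m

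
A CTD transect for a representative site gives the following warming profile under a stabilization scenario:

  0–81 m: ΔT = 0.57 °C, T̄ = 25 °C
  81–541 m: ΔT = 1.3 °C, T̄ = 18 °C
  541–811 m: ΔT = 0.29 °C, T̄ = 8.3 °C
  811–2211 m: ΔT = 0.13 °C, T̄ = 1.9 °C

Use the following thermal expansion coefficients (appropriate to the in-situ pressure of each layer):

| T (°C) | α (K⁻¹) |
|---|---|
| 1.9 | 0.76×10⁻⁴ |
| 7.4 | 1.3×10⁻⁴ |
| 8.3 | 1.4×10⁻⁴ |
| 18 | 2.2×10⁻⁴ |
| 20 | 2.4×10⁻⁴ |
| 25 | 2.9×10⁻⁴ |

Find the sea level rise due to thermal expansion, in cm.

about 17.0 cm

Layer 1 at 25 °C → α = 2.9×10⁻⁴ K⁻¹
Layer 2 at 18 °C → α = 2.2×10⁻⁴ K⁻¹
Layer 3 at 8.3 °C → α = 1.4×10⁻⁴ K⁻¹
Layer 4 at 1.9 °C → α = 0.76×10⁻⁴ K⁻¹
Layer 1: 0.57 × 2.9×10⁻⁴ × 81 = 0.0133893 m
460 × 2.2×10⁻⁴ × 1.3 = 0.13156 m
541–811 m: 270 × 0.29 × 1.4×10⁻⁴ = 0.010962 m
Layer 4: 0.13 × 0.76×10⁻⁴ × 1400 = 0.013832 m
Δh = 0.0133893 + 0.13156 + 0.010962 + 0.013832 = 0.1697433 m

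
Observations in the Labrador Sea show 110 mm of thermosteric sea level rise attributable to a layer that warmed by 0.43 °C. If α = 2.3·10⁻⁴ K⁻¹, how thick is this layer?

H = Δh/(αΔT) = 0.11 / (2.3×10⁻⁴ × 0.43) ≈ 1112 m

H ≈ 1110 m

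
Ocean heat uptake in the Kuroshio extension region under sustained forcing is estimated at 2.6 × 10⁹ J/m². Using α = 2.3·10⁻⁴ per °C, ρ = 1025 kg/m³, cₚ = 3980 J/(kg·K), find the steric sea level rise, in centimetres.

Δh = 14.7 cm

Δh = αQ/(ρcₚ) = 2.3×10⁻⁴ × 2.6×10⁹ / (1025 × 3980) ≈ 0.14659 m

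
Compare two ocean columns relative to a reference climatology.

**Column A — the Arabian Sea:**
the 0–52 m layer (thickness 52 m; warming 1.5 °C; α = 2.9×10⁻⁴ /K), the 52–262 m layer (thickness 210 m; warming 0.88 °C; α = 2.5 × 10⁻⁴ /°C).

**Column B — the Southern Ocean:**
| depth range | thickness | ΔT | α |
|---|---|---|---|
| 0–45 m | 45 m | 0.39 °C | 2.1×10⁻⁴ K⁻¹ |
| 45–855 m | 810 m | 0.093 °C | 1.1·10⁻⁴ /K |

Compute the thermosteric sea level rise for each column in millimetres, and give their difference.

A 52 × 2.9×10⁻⁴ × 1.5 = 0.02262 m
A 52–262 m: 210 × 0.88 × 2.5×10⁻⁴ = 0.04620 m
A total: 0.06882 m
B 0–45 m: 0.39 × 45 × 2.1×10⁻⁴ = 0.0036855 m
B 1.1×10⁻⁴ × 810 × 0.093 = 0.0082863 m
B total: 0.0119718 m
Difference: 0.06882 − 0.0119718 = 0.0568482 m

Δh_A ≈ 68.8 mm, Δh_B ≈ 12.0 mm; difference ≈ 56.8 mm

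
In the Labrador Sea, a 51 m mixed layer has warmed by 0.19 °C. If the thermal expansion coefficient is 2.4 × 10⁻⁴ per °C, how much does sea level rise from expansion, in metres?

Δh = αΔT·H = 2.4×10⁻⁴ × 0.19 × 51 = 0.0023256 m

0.00233 m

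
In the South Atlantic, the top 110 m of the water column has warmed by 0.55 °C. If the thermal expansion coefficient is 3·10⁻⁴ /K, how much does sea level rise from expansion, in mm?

Δh = αΔT·H = 3×10⁻⁴ × 0.55 × 110 = 0.01815 m

18.2 mm of thermosteric rise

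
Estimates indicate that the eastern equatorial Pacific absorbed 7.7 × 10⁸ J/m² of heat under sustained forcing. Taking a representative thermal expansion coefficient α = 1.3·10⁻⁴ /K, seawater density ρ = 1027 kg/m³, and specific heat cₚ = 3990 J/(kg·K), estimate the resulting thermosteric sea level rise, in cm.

Δh = 2.4 cm

Δh = αQ/(ρcₚ) = 1.3×10⁻⁴ × 7.7×10⁸ / (1027 × 3990) ≈ 0.024428 m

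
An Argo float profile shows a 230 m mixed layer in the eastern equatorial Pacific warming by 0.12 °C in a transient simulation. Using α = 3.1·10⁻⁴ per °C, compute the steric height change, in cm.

Δh = αΔT·H = 3.1×10⁻⁴ × 0.12 × 230 = 0.008556 m

0.856 cm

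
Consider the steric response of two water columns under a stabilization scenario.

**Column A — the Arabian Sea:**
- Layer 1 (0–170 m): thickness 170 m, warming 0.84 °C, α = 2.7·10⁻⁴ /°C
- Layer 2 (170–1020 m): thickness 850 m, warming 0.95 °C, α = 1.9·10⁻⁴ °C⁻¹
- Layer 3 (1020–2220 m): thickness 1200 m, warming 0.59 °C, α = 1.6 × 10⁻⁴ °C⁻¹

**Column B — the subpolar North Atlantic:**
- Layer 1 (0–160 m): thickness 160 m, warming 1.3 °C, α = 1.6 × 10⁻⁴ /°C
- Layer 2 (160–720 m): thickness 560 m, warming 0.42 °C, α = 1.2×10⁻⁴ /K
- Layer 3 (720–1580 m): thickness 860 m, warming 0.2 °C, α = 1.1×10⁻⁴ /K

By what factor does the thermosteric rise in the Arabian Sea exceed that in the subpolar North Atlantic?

A Layer 1: 170 × 2.7×10⁻⁴ × 0.84 = 0.038556 m
A 170–1020 m: 0.95 × 850 × 1.9×10⁻⁴ = 0.153425 m
A 0.59 × 1.6×10⁻⁴ × 1200 = 0.11328 m
A total: 0.305261 m
B 0–160 m: 160 × 1.3 × 1.6×10⁻⁴ = 0.03328 m
B 1.2×10⁻⁴ × 560 × 0.42 = 0.028224 m
B 0.2 × 860 × 1.1×10⁻⁴ = 0.01892 m
B total: 0.080424 m
Ratio: 0.305261 / 0.080424 ≈ 3.796

≈ 3.8×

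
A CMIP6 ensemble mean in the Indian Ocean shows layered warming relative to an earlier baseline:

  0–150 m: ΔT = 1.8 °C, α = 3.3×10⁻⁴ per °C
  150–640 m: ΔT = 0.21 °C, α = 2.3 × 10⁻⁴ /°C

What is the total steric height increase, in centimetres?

Δh = 11.3 cm

150 × 1.8 × 3.3×10⁻⁴ = 0.08910 m
Layer 2: 2.3×10⁻⁴ × 490 × 0.21 = 0.023667 m
Δh = 0.08910 + 0.023667 = 0.112767 m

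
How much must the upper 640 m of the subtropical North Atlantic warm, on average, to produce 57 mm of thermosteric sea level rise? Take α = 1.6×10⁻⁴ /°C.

ΔT ≈ 0.557 K

ΔT = Δh/(αH) = 0.057 / (1.6×10⁻⁴ × 640) ≈ 0.5566 K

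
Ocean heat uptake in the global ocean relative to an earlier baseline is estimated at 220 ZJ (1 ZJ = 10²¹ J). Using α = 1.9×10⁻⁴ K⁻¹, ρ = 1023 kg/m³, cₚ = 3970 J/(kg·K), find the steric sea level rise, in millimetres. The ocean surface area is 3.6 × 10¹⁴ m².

Per unit area: Q = 220×10²¹ / (3.6×10¹⁴) ≈ 6.111×10⁸ J/m²
Δh = αQ/(ρcₚ) = 1.9×10⁻⁴ × 6.111×10⁸ / (1023 × 3970) ≈ 0.028589 m

Δh ≈ 28.6 mm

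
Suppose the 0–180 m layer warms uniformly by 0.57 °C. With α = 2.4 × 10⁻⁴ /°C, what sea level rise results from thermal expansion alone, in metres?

Δh = 0.0246 m

Δh = αΔT·H = 2.4×10⁻⁴ × 0.57 × 180 = 0.024624 m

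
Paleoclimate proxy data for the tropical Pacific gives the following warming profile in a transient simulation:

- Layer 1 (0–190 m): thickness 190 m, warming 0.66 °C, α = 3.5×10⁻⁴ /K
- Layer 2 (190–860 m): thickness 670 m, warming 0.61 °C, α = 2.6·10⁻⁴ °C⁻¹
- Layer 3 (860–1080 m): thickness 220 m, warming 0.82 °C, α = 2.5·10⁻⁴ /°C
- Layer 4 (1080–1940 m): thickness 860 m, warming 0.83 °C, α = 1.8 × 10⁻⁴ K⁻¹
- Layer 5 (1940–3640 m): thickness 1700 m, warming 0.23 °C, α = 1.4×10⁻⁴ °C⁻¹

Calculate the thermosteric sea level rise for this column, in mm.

0.66 × 190 × 3.5×10⁻⁴ = 0.04389 m
Layer 2: 2.6×10⁻⁴ × 0.61 × 670 = 0.106262 m
2.5×10⁻⁴ × 0.82 × 220 = 0.04510 m
1080–1940 m: 860 × 0.83 × 1.8×10⁻⁴ = 0.128484 m
1940–3640 m: 1.4×10⁻⁴ × 0.23 × 1700 = 0.05474 m
Δh = 0.04389 + 0.106262 + 0.04510 + 0.128484 + 0.05474 = 0.378476 m

Δh = 378 mm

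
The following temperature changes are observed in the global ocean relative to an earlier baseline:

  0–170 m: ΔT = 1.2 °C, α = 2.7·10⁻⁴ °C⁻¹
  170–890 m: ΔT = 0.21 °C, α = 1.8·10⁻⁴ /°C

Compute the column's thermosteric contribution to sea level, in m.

about 0.0823 m

0–170 m: 170 × 2.7×10⁻⁴ × 1.2 = 0.05508 m
0.21 × 1.8×10⁻⁴ × 720 = 0.027216 m
Δh = 0.05508 + 0.027216 = 0.082296 m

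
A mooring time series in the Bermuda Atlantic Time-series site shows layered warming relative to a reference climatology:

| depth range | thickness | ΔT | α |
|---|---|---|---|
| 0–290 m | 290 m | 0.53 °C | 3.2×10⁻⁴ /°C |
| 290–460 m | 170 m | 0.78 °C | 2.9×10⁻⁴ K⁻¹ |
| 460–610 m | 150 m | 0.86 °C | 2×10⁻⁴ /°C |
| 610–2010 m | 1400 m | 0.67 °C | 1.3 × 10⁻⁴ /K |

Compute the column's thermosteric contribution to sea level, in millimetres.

Δh ≈ 235 mm

0–290 m: 0.53 × 290 × 3.2×10⁻⁴ = 0.049184 m
290–460 m: 170 × 0.78 × 2.9×10⁻⁴ = 0.038454 m
460–610 m: 150 × 2×10⁻⁴ × 0.86 = 0.02580 m
Layer 4: 1400 × 0.67 × 1.3×10⁻⁴ = 0.12194 m
Δh = 0.049184 + 0.038454 + 0.02580 + 0.12194 = 0.235378 m ≈ 235 mm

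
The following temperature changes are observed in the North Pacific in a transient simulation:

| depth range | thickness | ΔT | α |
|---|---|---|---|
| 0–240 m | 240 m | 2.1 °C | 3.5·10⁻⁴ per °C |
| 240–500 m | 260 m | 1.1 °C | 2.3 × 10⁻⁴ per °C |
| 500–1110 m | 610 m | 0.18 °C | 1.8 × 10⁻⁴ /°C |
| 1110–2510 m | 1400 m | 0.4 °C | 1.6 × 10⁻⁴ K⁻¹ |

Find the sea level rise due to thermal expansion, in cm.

240 × 3.5×10⁻⁴ × 2.1 = 0.17640 m
240–500 m: 260 × 2.3×10⁻⁴ × 1.1 = 0.06578 m
500–1110 m: 1.8×10⁻⁴ × 610 × 0.18 = 0.019764 m
1.6×10⁻⁴ × 0.4 × 1400 = 0.08960 m
Δh = 0.17640 + 0.06578 + 0.019764 + 0.08960 = 0.351544 m

35 cm of thermosteric rise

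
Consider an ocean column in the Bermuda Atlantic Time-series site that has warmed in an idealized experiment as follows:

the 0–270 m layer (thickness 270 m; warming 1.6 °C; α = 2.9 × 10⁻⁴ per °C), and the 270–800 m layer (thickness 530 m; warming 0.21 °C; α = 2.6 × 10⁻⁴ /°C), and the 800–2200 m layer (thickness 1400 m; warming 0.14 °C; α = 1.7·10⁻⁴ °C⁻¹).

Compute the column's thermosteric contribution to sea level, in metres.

Layer 1: 1.6 × 270 × 2.9×10⁻⁴ = 0.12528 m
270–800 m: 2.6×10⁻⁴ × 0.21 × 530 = 0.028938 m
1400 × 1.7×10⁻⁴ × 0.14 = 0.03332 m
Δh = 0.12528 + 0.028938 + 0.03332 = 0.187538 m

about 0.19 m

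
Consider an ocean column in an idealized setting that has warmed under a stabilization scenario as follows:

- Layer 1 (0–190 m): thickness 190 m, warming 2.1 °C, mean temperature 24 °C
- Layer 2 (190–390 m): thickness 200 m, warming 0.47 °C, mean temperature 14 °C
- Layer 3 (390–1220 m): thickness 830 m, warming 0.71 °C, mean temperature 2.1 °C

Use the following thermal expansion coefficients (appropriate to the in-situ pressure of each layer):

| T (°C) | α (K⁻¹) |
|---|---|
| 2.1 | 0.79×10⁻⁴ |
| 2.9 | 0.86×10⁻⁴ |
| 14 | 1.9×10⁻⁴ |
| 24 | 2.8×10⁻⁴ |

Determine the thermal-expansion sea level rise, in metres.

Δh = 0.176 m

Layer 1 at 24 °C → α = 2.8×10⁻⁴ K⁻¹
Layer 2 at 14 °C → α = 1.9×10⁻⁴ K⁻¹
Layer 3 at 2.1 °C → α = 0.79×10⁻⁴ K⁻¹
0–190 m: 2.1 × 2.8×10⁻⁴ × 190 = 0.11172 m
200 × 0.47 × 1.9×10⁻⁴ = 0.01786 m
830 × 0.79×10⁻⁴ × 0.71 = 0.0465547 m
Δh = 0.11172 + 0.01786 + 0.0465547 = 0.1761347 m ≈ 0.176 m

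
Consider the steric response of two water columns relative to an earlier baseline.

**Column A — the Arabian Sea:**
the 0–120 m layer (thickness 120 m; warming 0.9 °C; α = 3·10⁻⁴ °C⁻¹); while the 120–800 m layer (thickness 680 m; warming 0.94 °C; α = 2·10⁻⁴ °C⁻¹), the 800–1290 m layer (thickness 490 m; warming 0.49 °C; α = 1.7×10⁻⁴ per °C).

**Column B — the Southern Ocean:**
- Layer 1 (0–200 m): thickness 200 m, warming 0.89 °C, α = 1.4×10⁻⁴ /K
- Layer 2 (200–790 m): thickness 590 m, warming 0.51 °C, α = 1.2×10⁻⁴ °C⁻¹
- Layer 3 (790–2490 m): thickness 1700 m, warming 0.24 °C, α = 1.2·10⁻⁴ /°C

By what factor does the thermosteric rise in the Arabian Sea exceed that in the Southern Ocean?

A Layer 1: 3×10⁻⁴ × 0.9 × 120 = 0.03240 m
A 2×10⁻⁴ × 680 × 0.94 = 0.12784 m
A 0.49 × 1.7×10⁻⁴ × 490 = 0.040817 m
A total: 0.201057 m
B Layer 1: 1.4×10⁻⁴ × 0.89 × 200 = 0.02492 m
B 200–790 m: 590 × 1.2×10⁻⁴ × 0.51 = 0.036108 m
B Layer 3: 1700 × 1.2×10⁻⁴ × 0.24 = 0.04896 m
B total: 0.109988 m
Ratio: 0.201057 / 0.109988 ≈ 1.828

≈ 1.83×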